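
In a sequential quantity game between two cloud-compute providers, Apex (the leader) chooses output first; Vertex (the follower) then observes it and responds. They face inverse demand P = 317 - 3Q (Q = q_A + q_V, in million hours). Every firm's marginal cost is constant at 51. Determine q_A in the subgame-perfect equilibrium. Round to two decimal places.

Solve by backward induction. Given q_A, the follower Vertex maximises π_V = (317 - 3q_A - 3q_V)q_V - 51q_V.
Setting the follower's marginal profit to zero, 266 - 3q_A - 6q_V = 0, i.e. q_V = (266 - 3q_A)/6.
Apex substitutes q_V(q_A) into its own profit: π_A = q_A(317 - 3q_A - (266 - 3q_A)/2) - 51q_A = (184 - (3/2)q_A)q_A - 51q_A.
The leader's first-order condition 133 - 3q_A = 0 yields q_A = 133/3.
Then q_V = (266 - 3·(133/3))/6 = 133/6.

44.33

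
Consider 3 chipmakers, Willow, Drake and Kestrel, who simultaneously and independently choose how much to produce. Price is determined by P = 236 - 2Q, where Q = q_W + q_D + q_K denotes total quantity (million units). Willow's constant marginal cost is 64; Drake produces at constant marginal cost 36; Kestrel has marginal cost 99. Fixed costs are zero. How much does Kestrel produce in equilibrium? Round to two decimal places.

Willow's profit: π_W = (236 - 2Q)q_W - (64q_W). Setting ∂π_W/∂q_W = 0: 172 - 4q_W - 2(q_D + q_K) = 0.
Drake's profit: π_D = (236 - 2Q)q_D - (36q_D). Setting ∂π_D/∂q_D = 0: 200 - 4q_D - 2(q_W + q_K) = 0.
Kestrel's profit: π_K = (236 - 2Q)q_K - (99q_K). Setting ∂π_K/∂q_K = 0: 137 - 4q_K - 2(q_W + q_D) = 0.
Adding the 3 first-order conditions: 509 − 8Q = 0, so Q = 509/8.
Back-substituting: q_W = (172 − 509/4)/2 = 179/8, q_D = (200 − 509/4)/2 = 291/8, q_K = (137 − 509/4)/2 = 39/8.

4.88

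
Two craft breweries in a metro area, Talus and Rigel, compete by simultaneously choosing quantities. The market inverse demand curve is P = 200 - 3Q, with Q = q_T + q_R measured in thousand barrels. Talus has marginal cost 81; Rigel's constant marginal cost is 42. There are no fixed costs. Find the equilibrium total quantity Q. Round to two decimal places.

30.78

Talus's profit: π_T = (200 - 3Q)q_T - (81q_T). Setting ∂π_T/∂q_T = 0: 119 - 6q_T - 3(q_R) = 0.
Rigel's profit: π_R = (200 - 3Q)q_R - (42q_R). Setting ∂π_R/∂q_R = 0: 158 - 6q_R - 3(q_T) = 0.
Rearranging gives the reaction functions q_T = (119 - 3q_R)/6 and q_R = (158 - 3q_T)/6.
Substituting one into the other gives q_T = 80/9 and q_R = 197/9.
Total output Q = 80/9 + 197/9 = 277/9.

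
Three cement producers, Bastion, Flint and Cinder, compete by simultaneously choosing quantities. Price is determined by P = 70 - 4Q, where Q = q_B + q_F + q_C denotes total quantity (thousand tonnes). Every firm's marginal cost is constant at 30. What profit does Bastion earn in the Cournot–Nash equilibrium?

25

Each firm earns π_i = (70 - 4Q)q_i - 30q_i.
Setting ∂π_i/∂q_i = 0 with rivals' quantities fixed: 40 - 8q_i - 4·Σ_{j≠i} q_j = 0.
By symmetry each firm produces the same amount; substituting Σ_{j≠i} q_j = 2q_i yields q_i = 40/16 = 5/2.
Price P = 70 - 4·(15/2) = 40.
Bastion's profit: (40 - 30)·(5/2) = 25.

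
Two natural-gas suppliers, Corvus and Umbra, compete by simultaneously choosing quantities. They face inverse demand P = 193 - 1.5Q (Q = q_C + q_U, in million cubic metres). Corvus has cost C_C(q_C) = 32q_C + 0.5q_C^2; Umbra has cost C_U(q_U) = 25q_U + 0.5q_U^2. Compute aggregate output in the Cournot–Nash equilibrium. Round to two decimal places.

59.82

Corvus's profit: π_C = (193 - 1.5Q)q_C - (32q_C + (1/2)q_C²). Setting ∂π_C/∂q_C = 0: 161 - 4q_C - (3/2)(q_U) = 0.
Umbra's profit: π_U = (193 - 1.5Q)q_U - (25q_U + (1/2)q_U²). Setting ∂π_U/∂q_U = 0: 168 - 4q_U - (3/2)(q_C) = 0.
Rearranging gives the reaction functions q_C = (161 - (3/2)q_U)/4 and q_U = (168 - (3/2)q_C)/4.
Substituting one into the other gives q_C = 1568/55 and q_U = 1722/55.
Total output Q = 1568/55 + 1722/55 = 658/11.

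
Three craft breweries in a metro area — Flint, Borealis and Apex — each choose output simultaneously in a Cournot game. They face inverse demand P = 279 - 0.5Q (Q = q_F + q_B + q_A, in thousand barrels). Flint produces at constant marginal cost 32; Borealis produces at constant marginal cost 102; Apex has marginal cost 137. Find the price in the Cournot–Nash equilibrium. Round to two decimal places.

137.50

Flint's profit: π_F = (279 - 0.5Q)q_F - (32q_F). Setting ∂π_F/∂q_F = 0: 247 - q_F - (1/2)(q_B + q_A) = 0.
Borealis's profit: π_B = (279 - 0.5Q)q_B - (102q_B). Setting ∂π_B/∂q_B = 0: 177 - q_B - (1/2)(q_F + q_A) = 0.
Apex's first-order condition: 142 - q_A - (1/2)(q_F + q_B) = 0.
Adding the 3 first-order conditions: 566 − 2Q = 0, so Q = 283.
Back-substituting: q_F = (247 − 283/2)/(1/2) = 211, q_B = (177 − 283/2)/(1/2) = 71, q_A = (142 − 283/2)/(1/2) = 1.
Total output Q = 283, so price P = 279 - (1/2)·283 = 275/2.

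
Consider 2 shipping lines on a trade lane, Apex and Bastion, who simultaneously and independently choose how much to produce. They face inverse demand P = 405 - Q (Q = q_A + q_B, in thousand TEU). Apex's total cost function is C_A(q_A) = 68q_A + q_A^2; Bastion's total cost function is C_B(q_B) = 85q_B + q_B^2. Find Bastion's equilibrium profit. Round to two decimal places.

Apex's profit: π_A = (405 - Q)q_A - (68q_A + q_A²). Setting ∂π_A/∂q_A = 0: 337 - 4q_A - (q_B) = 0.
Bastion's first-order condition: 320 - 4q_B - (q_A) = 0.
Rearranging gives the reaction functions q_A = (337 - q_B)/4 and q_B = (320 - q_A)/4.
Solving the pair: q_A = 1028/15, q_B = 943/15.
Price P = 405 - 657/5 = 1368/5.
Bastion's profit: (1368/5)·(943/15) - 85·(943/15) - (943/15)² = 7904.4356.

7904.44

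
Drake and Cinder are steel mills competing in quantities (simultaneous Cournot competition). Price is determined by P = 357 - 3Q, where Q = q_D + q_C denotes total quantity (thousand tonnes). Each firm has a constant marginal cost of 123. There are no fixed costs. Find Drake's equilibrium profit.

2028

Each firm earns π_i = (357 - 3Q)q_i - 123q_i.
First-order condition (treating rivals' output as given): 234 - 6q_i - 3q_j = 0.
With identical firms every q_j equals q_i, so q_j = q_i and 234 = 9q_i, giving q_i = 26.
Price P = 357 - 3·52 = 201.
Drake's profit: (201 - 123)·26 = 2028.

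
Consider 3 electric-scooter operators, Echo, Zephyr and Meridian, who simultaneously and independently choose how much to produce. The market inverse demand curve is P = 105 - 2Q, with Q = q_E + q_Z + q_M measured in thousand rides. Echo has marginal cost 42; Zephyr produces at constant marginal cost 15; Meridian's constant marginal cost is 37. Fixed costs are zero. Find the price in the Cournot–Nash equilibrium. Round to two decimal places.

49.75

Echo's profit: π_E = (105 - 2Q)q_E - (42q_E). Setting ∂π_E/∂q_E = 0: 63 - 4q_E - 2(q_Z + q_M) = 0.
Zephyr's first-order condition: 90 - 4q_Z - 2(q_E + q_M) = 0.
Meridian's first-order condition: 68 - 4q_M - 2(q_E + q_Z) = 0.
Adding the 3 conditions: 221 − 4Q − 4Q = 0, i.e. Q = 221/8.
Back-substituting: q_E = (63 − 221/4)/2 = 31/8, q_Z = (90 − 221/4)/2 = 139/8, q_M = (68 − 221/4)/2 = 51/8.
Total output Q = 221/8, so price P = 105 - 2·(221/8) = 199/4.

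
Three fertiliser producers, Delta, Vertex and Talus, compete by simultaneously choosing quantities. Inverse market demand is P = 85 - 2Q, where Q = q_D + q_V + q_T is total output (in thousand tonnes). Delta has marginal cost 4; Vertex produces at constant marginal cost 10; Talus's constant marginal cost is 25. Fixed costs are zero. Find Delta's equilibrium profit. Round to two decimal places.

364.50

Delta's profit: π_D = (85 - 2Q)q_D - (4q_D). Setting ∂π_D/∂q_D = 0: 81 - 4q_D - 2(q_V + q_T) = 0.
Vertex's profit: π_V = (85 - 2Q)q_V - (10q_V). Setting ∂π_V/∂q_V = 0: 75 - 4q_V - 2(q_D + q_T) = 0.
Talus's first-order condition: 60 - 4q_T - 2(q_D + q_V) = 0.
Adding the 3 first-order conditions: 216 − 8Q = 0, so Q = 27.
Back-substituting: q_D = (81 − 54)/2 = 27/2, q_V = (75 − 54)/2 = 21/2, q_T = (60 − 54)/2 = 3.
Price P = 85 - 2·27 = 31.
Delta's profit: (31 - 4)·(27/2) = 729/2.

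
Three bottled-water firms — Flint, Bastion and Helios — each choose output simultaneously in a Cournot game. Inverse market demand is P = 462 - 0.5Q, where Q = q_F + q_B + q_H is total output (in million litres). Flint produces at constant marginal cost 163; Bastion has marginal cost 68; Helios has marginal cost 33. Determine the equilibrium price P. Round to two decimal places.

181.50

Flint's profit: π_F = (462 - 0.5Q)q_F - (163q_F). Setting ∂π_F/∂q_F = 0: 299 - q_F - (1/2)(q_B + q_H) = 0.
Bastion's first-order condition: 394 - q_B - (1/2)(q_F + q_H) = 0.
Helios's first-order condition: 429 - q_H - (1/2)(q_F + q_B) = 0.
Adding the 3 first-order conditions: 1122 − 2Q = 0, so Q = 561.
Back-substituting: q_F = (299 − 561/2)/(1/2) = 37, q_B = (394 − 561/2)/(1/2) = 227, q_H = (429 − 561/2)/(1/2) = 297.
Total output Q = 561, so price P = 462 - (1/2)·561 = 363/2.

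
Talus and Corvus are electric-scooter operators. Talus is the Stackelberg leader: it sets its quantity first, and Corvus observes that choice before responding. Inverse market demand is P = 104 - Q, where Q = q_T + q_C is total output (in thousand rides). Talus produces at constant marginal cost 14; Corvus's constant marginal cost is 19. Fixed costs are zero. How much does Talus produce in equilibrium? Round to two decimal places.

The follower Corvus best-responds to any q_T: π_C = (104 - Q)q_C - 19q_C.
Setting the follower's marginal profit to zero, 85 - q_T - 2q_C = 0, i.e. q_C = (85 - q_T)/2.
The leader anticipates this reaction. Substituting into P = 104 - Q gives P = 123/2 - (1/2)q_T, so π_T = (123/2 - (1/2)q_T)q_T - 14q_T.
The leader's first-order condition 95/2 - q_T = 0 yields q_T = 95/2.
Then q_C = (85 - 95/2)/2 = 75/4.

47.50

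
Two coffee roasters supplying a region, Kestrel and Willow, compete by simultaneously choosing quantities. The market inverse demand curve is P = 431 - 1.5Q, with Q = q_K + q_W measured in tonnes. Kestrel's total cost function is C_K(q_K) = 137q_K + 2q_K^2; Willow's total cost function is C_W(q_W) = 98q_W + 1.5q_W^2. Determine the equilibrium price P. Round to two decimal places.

Kestrel's profit: π_K = (431 - 1.5Q)q_K - (137q_K + 2q_K²). Setting ∂π_K/∂q_K = 0: 294 - 7q_K - (3/2)(q_W) = 0.
Willow's first-order condition: 333 - 6q_W - (3/2)(q_K) = 0.
So q_K = (294 - (3/2)q_W)/7 and q_W = (333 - (3/2)q_K)/6.
Substituting one into the other gives q_K = 1686/53 and q_W = 47.5472.
Total output Q = 79.3585, so price P = 431 - (3/2)·79.3585 = 311.9623.

311.96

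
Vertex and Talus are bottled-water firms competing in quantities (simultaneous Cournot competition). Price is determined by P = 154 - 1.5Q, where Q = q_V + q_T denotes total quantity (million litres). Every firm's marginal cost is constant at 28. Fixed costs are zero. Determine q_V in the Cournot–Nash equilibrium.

28

A representative firm's profit is π_i = q_i(154 - 1.5Q) - 28q_i.
Setting ∂π_i/∂q_i = 0 with rivals' quantities fixed: 126 - 3q_i - (3/2)q_j = 0.
By symmetry each firm produces the same amount; substituting q_j = q_i yields q_i = 126/(9/2) = 28.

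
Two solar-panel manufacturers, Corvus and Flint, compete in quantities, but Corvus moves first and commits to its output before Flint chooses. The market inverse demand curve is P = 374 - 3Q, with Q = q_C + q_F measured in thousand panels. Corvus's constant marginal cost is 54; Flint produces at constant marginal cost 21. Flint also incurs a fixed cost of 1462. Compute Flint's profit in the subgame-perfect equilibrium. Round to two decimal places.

Solve by backward induction. Given q_C, the follower Flint maximises π_F = (374 - 3q_C - 3q_F)q_F - 21q_F.
Setting the follower's marginal profit to zero, 353 - 3q_C - 6q_F = 0, i.e. q_F = (353 - 3q_C)/6.
Corvus substitutes q_F(q_C) into its own profit: π_C = q_C(374 - 3q_C - (353 - 3q_C)/2) - 54q_C = (395/2 - (3/2)q_C)q_C - 54q_C.
Maximising: ∂π_C/∂q_C = 287/2 - 3q_C = 0, giving q_C = 287/6.
Then q_F = (353 - 3·(287/6))/6 = 419/12.
Price P = 374 - 3·(331/4) = 503/4.
Flint's profit: (503/4 - 21)·(419/12) - 1462 = 2195.5208.

2195.52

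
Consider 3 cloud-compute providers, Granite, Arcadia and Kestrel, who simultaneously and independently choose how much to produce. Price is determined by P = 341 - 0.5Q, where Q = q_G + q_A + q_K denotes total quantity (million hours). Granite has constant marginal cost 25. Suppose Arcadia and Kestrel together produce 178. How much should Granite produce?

With rivals' combined output fixed at 178, Granite's profit is π_G = (341 - (1/2)·178 - (1/2)q_G)q_G - (25q_G) = (252 - (1/2)q_G)q_G - (25q_G).
∂π_G/∂q_G = 227 - q_G = 0, so q_G = 227.

227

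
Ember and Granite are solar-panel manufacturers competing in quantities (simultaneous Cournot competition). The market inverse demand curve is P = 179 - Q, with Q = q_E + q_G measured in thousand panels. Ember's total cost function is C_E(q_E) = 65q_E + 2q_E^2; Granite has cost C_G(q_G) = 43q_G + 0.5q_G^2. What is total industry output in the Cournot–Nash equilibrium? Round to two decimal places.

53.41

Ember's profit: π_E = (179 - Q)q_E - (65q_E + 2q_E²). Setting ∂π_E/∂q_E = 0: 114 - 6q_E - (q_G) = 0.
Granite's profit: π_G = (179 - Q)q_G - (43q_G + (1/2)q_G²). Setting ∂π_G/∂q_G = 0: 136 - 3q_G - (q_E) = 0.
Best responses: q_E = (114 - q_G)/6, q_G = (136 - q_E)/3.
Substituting one into the other gives q_E = 206/17 and q_G = 702/17.
Total output Q = 206/17 + 702/17 = 908/17.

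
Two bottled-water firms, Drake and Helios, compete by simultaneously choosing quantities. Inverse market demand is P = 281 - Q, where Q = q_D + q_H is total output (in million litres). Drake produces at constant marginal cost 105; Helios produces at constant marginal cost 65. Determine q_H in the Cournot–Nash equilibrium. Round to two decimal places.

Drake's profit: π_D = (281 - Q)q_D - (105q_D). Setting ∂π_D/∂q_D = 0: 176 - 2q_D - (q_H) = 0.
Helios's profit: π_H = (281 - Q)q_H - (65q_H). Setting ∂π_H/∂q_H = 0: 216 - 2q_H - (q_D) = 0.
So q_D = (176 - q_H)/2 and q_H = (216 - q_D)/2.
Substituting one into the other gives q_D = 136/3 and q_H = 256/3.

85.33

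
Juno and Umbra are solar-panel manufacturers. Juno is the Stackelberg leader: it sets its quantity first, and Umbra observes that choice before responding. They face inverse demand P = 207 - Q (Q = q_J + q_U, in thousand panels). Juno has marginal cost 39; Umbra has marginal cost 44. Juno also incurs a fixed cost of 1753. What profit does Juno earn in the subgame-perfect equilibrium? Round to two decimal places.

1988.13

The follower Umbra best-responds to any q_J: π_U = (207 - Q)q_U - 44q_U.
Setting the follower's marginal profit to zero, 163 - q_J - 2q_U = 0, i.e. q_U = (163 - q_J)/2.
Juno substitutes q_U(q_J) into its own profit: π_J = q_J(207 - q_J - (163 - q_J)/2) - 39q_J = (251/2 - (1/2)q_J)q_J - 39q_J.
The leader's first-order condition 173/2 - q_J = 0 yields q_J = 173/2.
Then q_U = (163 - 173/2)/2 = 153/4.
Price P = 207 - 499/4 = 329/4.
Juno's profit: (329/4 - 39)·(173/2) - 1753 = 1988.1250.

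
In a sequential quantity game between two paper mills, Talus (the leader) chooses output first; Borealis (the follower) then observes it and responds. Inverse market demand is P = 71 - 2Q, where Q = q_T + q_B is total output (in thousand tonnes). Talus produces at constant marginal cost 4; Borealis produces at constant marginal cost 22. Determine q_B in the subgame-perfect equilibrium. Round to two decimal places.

Solve by backward induction. Given q_T, the follower Borealis maximises π_B = (71 - 2q_T - 2q_B)q_B - 22q_B.
Follower FOC: 49 - 2q_T - 4q_B = 0, so q_B(q_T) = (49 - 2q_T)/4.
The leader anticipates this reaction. Substituting into P = 71 - 2Q gives P = 93/2 - q_T, so π_T = (93/2 - q_T)q_T - 4q_T.
Maximising: ∂π_T/∂q_T = 85/2 - 2q_T = 0, giving q_T = 85/4.
Then q_B = (49 - 2·(85/4))/4 = 13/8.

1.63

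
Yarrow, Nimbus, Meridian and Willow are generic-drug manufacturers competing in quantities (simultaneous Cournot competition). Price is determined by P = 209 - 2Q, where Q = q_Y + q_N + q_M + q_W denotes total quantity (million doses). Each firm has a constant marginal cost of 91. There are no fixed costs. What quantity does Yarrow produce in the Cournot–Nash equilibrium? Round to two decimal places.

A representative firm's profit is π_i = q_i(209 - 2Q) - 91q_i.
Setting ∂π_i/∂q_i = 0 with rivals' quantities fixed: 118 - 4q_i - 2·Σ_{j≠i} q_j = 0.
With identical firms every q_j equals q_i, so Σ_{j≠i} q_j = 3q_i and 118 = 10q_i, giving q_i = 59/5.

11.80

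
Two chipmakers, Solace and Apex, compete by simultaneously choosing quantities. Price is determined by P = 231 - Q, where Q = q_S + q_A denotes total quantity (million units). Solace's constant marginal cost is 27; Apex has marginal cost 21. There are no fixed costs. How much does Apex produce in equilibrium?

72

Solace's profit: π_S = (231 - Q)q_S - (27q_S). Setting ∂π_S/∂q_S = 0: 204 - 2q_S - (q_A) = 0.
Apex's profit: π_A = (231 - Q)q_A - (21q_A). Setting ∂π_A/∂q_A = 0: 210 - 2q_A - (q_S) = 0.
Best responses: q_S = (204 - q_A)/2, q_A = (210 - q_S)/2.
Solving the pair: q_S = 66, q_A = 72.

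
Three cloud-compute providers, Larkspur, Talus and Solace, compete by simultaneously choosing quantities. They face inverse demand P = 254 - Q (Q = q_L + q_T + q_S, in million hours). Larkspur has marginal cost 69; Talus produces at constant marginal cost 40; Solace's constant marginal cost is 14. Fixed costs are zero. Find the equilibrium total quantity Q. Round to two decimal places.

159.75

Larkspur's profit: π_L = (254 - Q)q_L - (69q_L). Setting ∂π_L/∂q_L = 0: 185 - 2q_L - (q_T + q_S) = 0.
Talus's first-order condition: 214 - 2q_T - (q_L + q_S) = 0.
Solace's profit: π_S = (254 - Q)q_S - (14q_S). Setting ∂π_S/∂q_S = 0: 240 - 2q_S - (q_L + q_T) = 0.
Adding the 3 conditions: 639 − 2Q − 2Q = 0, i.e. Q = 639/4.
Back-substituting: q_L = (185 − 639/4) = 101/4, q_T = (214 − 639/4) = 217/4, q_S = (240 − 639/4) = 321/4.
Total output Q = 101/4 + 217/4 + 321/4 = 639/4.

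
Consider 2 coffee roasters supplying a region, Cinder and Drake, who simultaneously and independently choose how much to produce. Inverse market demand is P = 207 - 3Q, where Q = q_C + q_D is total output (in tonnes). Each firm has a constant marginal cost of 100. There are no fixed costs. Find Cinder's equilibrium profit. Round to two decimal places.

Each firm earns π_i = (207 - 3Q)q_i - 100q_i.
First-order condition (treating rivals' output as given): 107 - 6q_i - 3q_j = 0.
With identical firms every q_j equals q_i, so q_j = q_i and 107 = 9q_i, giving q_i = 107/9.
Price P = 207 - 3·(214/9) = 407/3.
Cinder's profit: (407/3 - 100)·(107/9) = 424.0370.

424.04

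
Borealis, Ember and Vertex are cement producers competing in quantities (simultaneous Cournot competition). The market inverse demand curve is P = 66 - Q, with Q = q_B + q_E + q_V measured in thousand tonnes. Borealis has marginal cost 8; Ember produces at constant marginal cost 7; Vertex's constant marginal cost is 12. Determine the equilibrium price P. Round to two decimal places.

23.25

Borealis's profit: π_B = (66 - Q)q_B - (8q_B). Setting ∂π_B/∂q_B = 0: 58 - 2q_B - (q_E + q_V) = 0.
Ember's profit: π_E = (66 - Q)q_E - (7q_E). Setting ∂π_E/∂q_E = 0: 59 - 2q_E - (q_B + q_V) = 0.
Vertex's profit: π_V = (66 - Q)q_V - (12q_V). Setting ∂π_V/∂q_V = 0: 54 - 2q_V - (q_B + q_E) = 0.
Summing all 3 equations gives 171 − 4Q = 0, hence Q = 171/4.
Back-substituting: q_B = (58 − 171/4) = 61/4, q_E = (59 − 171/4) = 65/4, q_V = (54 − 171/4) = 45/4.
Total output Q = 171/4, so price P = 66 - 171/4 = 93/4.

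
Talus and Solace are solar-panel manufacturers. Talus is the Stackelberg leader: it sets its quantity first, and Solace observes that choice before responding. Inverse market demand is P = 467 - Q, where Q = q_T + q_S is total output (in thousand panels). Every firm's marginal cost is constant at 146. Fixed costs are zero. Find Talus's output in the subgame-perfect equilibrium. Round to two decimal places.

160.50

Solve by backward induction. Given q_T, the follower Solace maximises π_S = (467 - q_T - q_S)q_S - 146q_S.
∂π_S/∂q_S = 321 - q_T - 2q_S = 0 gives the reaction function q_S = (321 - q_T)/2.
The leader anticipates this reaction. Substituting into P = 467 - Q gives P = 613/2 - (1/2)q_T, so π_T = (613/2 - (1/2)q_T)q_T - 146q_T.
Maximising: ∂π_T/∂q_T = 321/2 - q_T = 0, giving q_T = 321/2.
Then q_S = (321 - 321/2)/2 = 321/4.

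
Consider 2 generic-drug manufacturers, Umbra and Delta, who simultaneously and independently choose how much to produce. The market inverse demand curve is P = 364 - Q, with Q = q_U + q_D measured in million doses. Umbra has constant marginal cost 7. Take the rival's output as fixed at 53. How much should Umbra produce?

152

With the rival's output fixed at 53, Umbra's profit is π_U = (364 - 53 - q_U)q_U - (7q_U) = (311 - q_U)q_U - (7q_U).
∂π_U/∂q_U = 304 - 2q_U = 0, so q_U = 152.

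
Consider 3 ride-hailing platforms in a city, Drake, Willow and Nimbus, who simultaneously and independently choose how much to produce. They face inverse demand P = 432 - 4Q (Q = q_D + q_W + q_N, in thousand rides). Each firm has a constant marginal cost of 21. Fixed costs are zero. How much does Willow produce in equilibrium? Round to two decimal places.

Each firm earns π_i = (432 - 4Q)q_i - 21q_i.
Setting ∂π_i/∂q_i = 0 with rivals' quantities fixed: 411 - 8q_i - 4·Σ_{j≠i} q_j = 0.
By symmetry each firm produces the same amount; substituting Σ_{j≠i} q_j = 2q_i yields q_i = 411/16.

25.69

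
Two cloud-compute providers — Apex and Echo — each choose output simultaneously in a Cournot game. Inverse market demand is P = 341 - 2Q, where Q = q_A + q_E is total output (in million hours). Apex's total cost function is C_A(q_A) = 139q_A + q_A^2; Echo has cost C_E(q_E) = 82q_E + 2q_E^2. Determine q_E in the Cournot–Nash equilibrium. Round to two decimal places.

Apex's profit: π_A = (341 - 2Q)q_A - (139q_A + q_A²). Setting ∂π_A/∂q_A = 0: 202 - 6q_A - 2(q_E) = 0.
Echo's profit: π_E = (341 - 2Q)q_E - (82q_E + 2q_E²). Setting ∂π_E/∂q_E = 0: 259 - 8q_E - 2(q_A) = 0.
Rearranging gives the reaction functions q_A = (202 - 2q_E)/6 and q_E = (259 - 2q_A)/8.
Substituting one into the other gives q_A = 549/22 and q_E = 575/22.

26.14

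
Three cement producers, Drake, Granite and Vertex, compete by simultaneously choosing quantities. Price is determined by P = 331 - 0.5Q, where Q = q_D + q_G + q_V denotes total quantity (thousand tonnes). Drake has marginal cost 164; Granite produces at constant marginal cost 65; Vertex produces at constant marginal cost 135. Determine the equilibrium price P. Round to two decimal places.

173.75

Drake's profit: π_D = (331 - 0.5Q)q_D - (164q_D). Setting ∂π_D/∂q_D = 0: 167 - q_D - (1/2)(q_G + q_V) = 0.
Granite's first-order condition: 266 - q_G - (1/2)(q_D + q_V) = 0.
Vertex's profit: π_V = (331 - 0.5Q)q_V - (135q_V). Setting ∂π_V/∂q_V = 0: 196 - q_V - (1/2)(q_D + q_G) = 0.
Summing all 3 equations gives 629 − 2Q = 0, hence Q = 629/2.
Back-substituting: q_D = (167 − 629/4)/(1/2) = 39/2, q_G = (266 − 629/4)/(1/2) = 435/2, q_V = (196 − 629/4)/(1/2) = 155/2.
Total output Q = 629/2, so price P = 331 - (1/2)·(629/2) = 695/4.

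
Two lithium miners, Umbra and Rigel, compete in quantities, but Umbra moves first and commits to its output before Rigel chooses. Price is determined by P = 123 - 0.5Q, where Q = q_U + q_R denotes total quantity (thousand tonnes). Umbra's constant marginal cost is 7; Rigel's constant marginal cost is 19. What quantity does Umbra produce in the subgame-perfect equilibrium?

128

Solve by backward induction. Given q_U, the follower Rigel maximises π_R = (123 - (1/2)q_U - (1/2)q_R)q_R - 19q_R.
Follower FOC: 104 - (1/2)q_U - q_R = 0, so q_R(q_U) = (104 - (1/2)q_U).
Umbra substitutes q_R(q_U) into its own profit: π_U = q_U(123 - (1/2)q_U - (104 - (1/2)q_U)/2) - 7q_U = (71 - (1/4)q_U)q_U - 7q_U.
Leader FOC: 64 - (1/2)q_U = 0, so q_U = 128.
Then q_R = (104 - (1/2)·128) = 40.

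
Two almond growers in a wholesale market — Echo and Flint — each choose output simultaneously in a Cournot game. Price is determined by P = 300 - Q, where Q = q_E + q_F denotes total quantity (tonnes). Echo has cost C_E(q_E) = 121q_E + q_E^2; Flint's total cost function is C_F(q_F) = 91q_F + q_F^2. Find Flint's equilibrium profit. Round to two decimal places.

Echo's profit: π_E = (300 - Q)q_E - (121q_E + q_E²). Setting ∂π_E/∂q_E = 0: 179 - 4q_E - (q_F) = 0.
Flint's profit: π_F = (300 - Q)q_F - (91q_F + q_F²). Setting ∂π_F/∂q_F = 0: 209 - 4q_F - (q_E) = 0.
So q_E = (179 - q_F)/4 and q_F = (209 - q_E)/4.
Solving the pair: q_E = 169/5, q_F = 219/5.
Price P = 300 - 388/5 = 1112/5.
Flint's profit: (1112/5)·(219/5) - 91·(219/5) - (219/5)² = 3836.8800.

3836.88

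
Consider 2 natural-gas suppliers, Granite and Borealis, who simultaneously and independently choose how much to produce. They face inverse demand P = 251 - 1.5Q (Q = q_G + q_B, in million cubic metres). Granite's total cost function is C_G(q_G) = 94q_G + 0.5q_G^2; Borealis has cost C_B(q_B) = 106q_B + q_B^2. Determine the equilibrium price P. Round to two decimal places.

173.93

Granite's profit: π_G = (251 - 1.5Q)q_G - (94q_G + (1/2)q_G²). Setting ∂π_G/∂q_G = 0: 157 - 4q_G - (3/2)(q_B) = 0.
Borealis's profit: π_B = (251 - 1.5Q)q_B - (106q_B + q_B²). Setting ∂π_B/∂q_B = 0: 145 - 5q_B - (3/2)(q_G) = 0.
So q_G = (157 - (3/2)q_B)/4 and q_B = (145 - (3/2)q_G)/5.
Solving the pair: q_G = 31.9718, q_B = 1378/71.
Total output Q = 51.3803, so price P = 251 - (3/2)·51.3803 = 173.9296.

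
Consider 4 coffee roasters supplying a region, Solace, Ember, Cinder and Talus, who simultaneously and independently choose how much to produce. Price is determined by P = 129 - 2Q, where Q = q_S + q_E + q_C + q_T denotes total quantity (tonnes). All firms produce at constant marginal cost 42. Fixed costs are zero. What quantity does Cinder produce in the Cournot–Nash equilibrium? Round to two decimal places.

8.70

Each firm earns π_i = (129 - 2Q)q_i - 42q_i.
First-order condition (treating rivals' output as given): 87 - 4q_i - 2·Σ_{j≠i} q_j = 0.
With identical firms every q_j equals q_i, so Σ_{j≠i} q_j = 3q_i and 87 = 10q_i, giving q_i = 87/10.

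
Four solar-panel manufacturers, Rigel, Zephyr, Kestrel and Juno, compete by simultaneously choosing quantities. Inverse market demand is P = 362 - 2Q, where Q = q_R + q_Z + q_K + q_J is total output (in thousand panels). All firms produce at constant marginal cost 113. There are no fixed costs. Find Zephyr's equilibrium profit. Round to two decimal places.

1240.02

Each firm earns π_i = (362 - 2Q)q_i - 113q_i.
First-order condition (treating rivals' output as given): 249 - 4q_i - 2·Σ_{j≠i} q_j = 0.
By symmetry each firm produces the same amount; substituting Σ_{j≠i} q_j = 3q_i yields q_i = 249/10.
Price P = 362 - 2·(498/5) = 814/5.
Zephyr's profit: (814/5 - 113)·(249/10) = 1240.0200.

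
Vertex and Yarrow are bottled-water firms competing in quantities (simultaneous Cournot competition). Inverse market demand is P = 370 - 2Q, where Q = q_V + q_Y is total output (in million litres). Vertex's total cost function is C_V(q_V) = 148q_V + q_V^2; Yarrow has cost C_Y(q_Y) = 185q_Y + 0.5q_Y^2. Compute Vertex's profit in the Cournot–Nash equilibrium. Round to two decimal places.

Vertex's profit: π_V = (370 - 2Q)q_V - (148q_V + q_V²). Setting ∂π_V/∂q_V = 0: 222 - 6q_V - 2(q_Y) = 0.
Yarrow's first-order condition: 185 - 5q_Y - 2(q_V) = 0.
Rearranging gives the reaction functions q_V = (222 - 2q_Y)/6 and q_Y = (185 - 2q_V)/5.
Solving the pair: q_V = 370/13, q_Y = 333/13.
Price P = 370 - 2·(703/13) = 261.8462.
Vertex's profit: 261.8462·(370/13) - 148·(370/13) - (370/13)² = 2430.1775.

2430.18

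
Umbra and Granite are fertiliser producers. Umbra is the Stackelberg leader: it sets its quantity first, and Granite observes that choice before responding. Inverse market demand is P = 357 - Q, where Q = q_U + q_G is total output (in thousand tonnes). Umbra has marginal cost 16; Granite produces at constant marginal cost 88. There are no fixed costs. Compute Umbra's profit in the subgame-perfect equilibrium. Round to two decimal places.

21321.13

Solve by backward induction. Given q_U, the follower Granite maximises π_G = (357 - q_U - q_G)q_G - 88q_G.
Follower FOC: 269 - q_U - 2q_G = 0, so q_G(q_U) = (269 - q_U)/2.
The leader anticipates this reaction. Substituting into P = 357 - Q gives P = 445/2 - (1/2)q_U, so π_U = (445/2 - (1/2)q_U)q_U - 16q_U.
Leader FOC: 413/2 - q_U = 0, so q_U = 413/2.
Then q_G = (269 - 413/2)/2 = 125/4.
Price P = 357 - 951/4 = 477/4.
Umbra's profit: (477/4 - 16)·(413/2) = 21321.1250.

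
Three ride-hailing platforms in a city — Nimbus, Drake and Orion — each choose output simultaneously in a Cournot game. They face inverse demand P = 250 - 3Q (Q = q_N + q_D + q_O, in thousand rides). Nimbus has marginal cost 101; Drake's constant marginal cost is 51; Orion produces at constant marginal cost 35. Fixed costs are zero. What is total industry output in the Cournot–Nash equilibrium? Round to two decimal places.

Nimbus's profit: π_N = (250 - 3Q)q_N - (101q_N). Setting ∂π_N/∂q_N = 0: 149 - 6q_N - 3(q_D + q_O) = 0.
Drake's profit: π_D = (250 - 3Q)q_D - (51q_D). Setting ∂π_D/∂q_D = 0: 199 - 6q_D - 3(q_N + q_O) = 0.
Orion's profit: π_O = (250 - 3Q)q_O - (35q_O). Setting ∂π_O/∂q_O = 0: 215 - 6q_O - 3(q_N + q_D) = 0.
Summing all 3 equations gives 563 − 12Q = 0, hence Q = 563/12.
Back-substituting: q_N = (149 − 563/4)/3 = 11/4, q_D = (199 − 563/4)/3 = 233/12, q_O = (215 − 563/4)/3 = 99/4.
Total output Q = 11/4 + 233/12 + 99/4 = 563/12.

46.92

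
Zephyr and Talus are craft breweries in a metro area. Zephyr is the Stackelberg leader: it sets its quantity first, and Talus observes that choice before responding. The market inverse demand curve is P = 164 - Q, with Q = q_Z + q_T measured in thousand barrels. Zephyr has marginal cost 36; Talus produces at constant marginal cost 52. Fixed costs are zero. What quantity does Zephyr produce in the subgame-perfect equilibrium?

Solve by backward induction. Given q_Z, the follower Talus maximises π_T = (164 - q_Z - q_T)q_T - 52q_T.
Setting the follower's marginal profit to zero, 112 - q_Z - 2q_T = 0, i.e. q_T = (112 - q_Z)/2.
Zephyr substitutes q_T(q_Z) into its own profit: π_Z = q_Z(164 - q_Z - (112 - q_Z)/2) - 36q_Z = (108 - (1/2)q_Z)q_Z - 36q_Z.
The leader's first-order condition 72 - q_Z = 0 yields q_Z = 72.
Then q_T = (112 - 72)/2 = 20.

72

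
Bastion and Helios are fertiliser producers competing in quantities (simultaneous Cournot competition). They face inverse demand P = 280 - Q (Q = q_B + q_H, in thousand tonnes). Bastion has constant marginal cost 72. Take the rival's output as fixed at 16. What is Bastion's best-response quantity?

With the rival's output fixed at 16, Bastion's profit is π_B = (280 - 16 - q_B)q_B - (72q_B) = (264 - q_B)q_B - (72q_B).
∂π_B/∂q_B = 192 - 2q_B = 0, so q_B = 96.

96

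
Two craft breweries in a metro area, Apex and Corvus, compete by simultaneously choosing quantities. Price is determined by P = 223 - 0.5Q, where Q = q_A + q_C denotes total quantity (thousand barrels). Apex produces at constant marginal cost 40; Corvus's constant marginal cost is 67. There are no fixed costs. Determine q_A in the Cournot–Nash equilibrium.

140

Apex's profit: π_A = (223 - 0.5Q)q_A - (40q_A). Setting ∂π_A/∂q_A = 0: 183 - q_A - (1/2)(q_C) = 0.
Corvus's profit: π_C = (223 - 0.5Q)q_C - (67q_C). Setting ∂π_C/∂q_C = 0: 156 - q_C - (1/2)(q_A) = 0.
Best responses: q_A = (183 - (1/2)q_C), q_C = (156 - (1/2)q_A).
Substituting one into the other gives q_A = 140 and q_C = 86.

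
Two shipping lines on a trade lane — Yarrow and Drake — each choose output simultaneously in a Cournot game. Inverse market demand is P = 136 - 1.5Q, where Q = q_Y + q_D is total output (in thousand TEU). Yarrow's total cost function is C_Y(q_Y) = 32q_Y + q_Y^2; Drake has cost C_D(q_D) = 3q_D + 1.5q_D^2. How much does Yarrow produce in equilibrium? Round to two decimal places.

15.30

Yarrow's profit: π_Y = (136 - 1.5Q)q_Y - (32q_Y + q_Y²). Setting ∂π_Y/∂q_Y = 0: 104 - 5q_Y - (3/2)(q_D) = 0.
Drake's first-order condition: 133 - 6q_D - (3/2)(q_Y) = 0.
Best responses: q_Y = (104 - (3/2)q_D)/5, q_D = (133 - (3/2)q_Y)/6.
Solving the pair: q_Y = 566/37, q_D = 18.3423.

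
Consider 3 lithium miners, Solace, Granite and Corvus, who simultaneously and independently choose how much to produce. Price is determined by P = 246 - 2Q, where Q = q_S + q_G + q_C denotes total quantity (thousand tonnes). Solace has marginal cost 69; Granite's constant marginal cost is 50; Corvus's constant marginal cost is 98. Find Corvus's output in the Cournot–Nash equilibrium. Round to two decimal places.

Solace's profit: π_S = (246 - 2Q)q_S - (69q_S). Setting ∂π_S/∂q_S = 0: 177 - 4q_S - 2(q_G + q_C) = 0.
Granite's profit: π_G = (246 - 2Q)q_G - (50q_G). Setting ∂π_G/∂q_G = 0: 196 - 4q_G - 2(q_S + q_C) = 0.
Corvus's profit: π_C = (246 - 2Q)q_C - (98q_C). Setting ∂π_C/∂q_C = 0: 148 - 4q_C - 2(q_S + q_G) = 0.
Adding the 3 conditions: 521 − 4Q − 4Q = 0, i.e. Q = 521/8.
Back-substituting: q_S = (177 − 521/4)/2 = 187/8, q_G = (196 − 521/4)/2 = 263/8, q_C = (148 − 521/4)/2 = 71/8.

8.88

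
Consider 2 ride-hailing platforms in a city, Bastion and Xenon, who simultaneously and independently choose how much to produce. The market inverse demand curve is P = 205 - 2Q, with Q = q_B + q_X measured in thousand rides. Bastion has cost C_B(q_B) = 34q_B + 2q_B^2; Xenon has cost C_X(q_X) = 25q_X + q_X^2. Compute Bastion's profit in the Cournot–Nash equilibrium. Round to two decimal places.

Bastion's profit: π_B = (205 - 2Q)q_B - (34q_B + 2q_B²). Setting ∂π_B/∂q_B = 0: 171 - 8q_B - 2(q_X) = 0.
Xenon's profit: π_X = (205 - 2Q)q_X - (25q_X + q_X²). Setting ∂π_X/∂q_X = 0: 180 - 6q_X - 2(q_B) = 0.
So q_B = (171 - 2q_X)/8 and q_X = (180 - 2q_B)/6.
Substituting one into the other gives q_B = 333/22 and q_X = 549/22.
Price P = 205 - 2·(441/11) = 1373/11.
Bastion's profit: (1373/11)·(333/22) - 34·(333/22) - 2(333/22)² = 916.4380.

916.44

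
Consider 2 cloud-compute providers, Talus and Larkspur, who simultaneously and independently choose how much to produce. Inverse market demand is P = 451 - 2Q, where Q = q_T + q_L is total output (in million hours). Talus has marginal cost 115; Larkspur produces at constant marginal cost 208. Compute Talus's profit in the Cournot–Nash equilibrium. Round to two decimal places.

10224.50

Talus's profit: π_T = (451 - 2Q)q_T - (115q_T). Setting ∂π_T/∂q_T = 0: 336 - 4q_T - 2(q_L) = 0.
Larkspur's first-order condition: 243 - 4q_L - 2(q_T) = 0.
So q_T = (336 - 2q_L)/4 and q_L = (243 - 2q_T)/4.
Substituting one into the other gives q_T = 143/2 and q_L = 25.
Price P = 451 - 2·(193/2) = 258.
Talus's profit: (258 - 115)·(143/2) = 10224.5000.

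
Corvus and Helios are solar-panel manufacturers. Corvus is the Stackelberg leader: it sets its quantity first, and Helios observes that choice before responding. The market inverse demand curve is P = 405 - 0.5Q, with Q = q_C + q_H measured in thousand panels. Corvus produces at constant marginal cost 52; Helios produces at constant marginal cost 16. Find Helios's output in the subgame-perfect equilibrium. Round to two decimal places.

Solve by backward induction. Given q_C, the follower Helios maximises π_H = (405 - (1/2)q_C - (1/2)q_H)q_H - 16q_H.
Follower FOC: 389 - (1/2)q_C - q_H = 0, so q_H(q_C) = (389 - (1/2)q_C).
Corvus substitutes q_H(q_C) into its own profit: π_C = q_C(405 - (1/2)q_C - (389 - (1/2)q_C)/2) - 52q_C = (421/2 - (1/4)q_C)q_C - 52q_C.
Maximising: ∂π_C/∂q_C = 317/2 - (1/2)q_C = 0, giving q_C = 317.
Then q_H = (389 - (1/2)·317) = 461/2.

230.50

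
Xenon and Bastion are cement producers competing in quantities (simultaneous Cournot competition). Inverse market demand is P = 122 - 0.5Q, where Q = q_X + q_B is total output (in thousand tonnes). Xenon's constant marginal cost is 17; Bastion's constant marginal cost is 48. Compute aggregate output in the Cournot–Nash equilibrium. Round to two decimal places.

119.33

Xenon's profit: π_X = (122 - 0.5Q)q_X - (17q_X). Setting ∂π_X/∂q_X = 0: 105 - q_X - (1/2)(q_B) = 0.
Bastion's first-order condition: 74 - q_B - (1/2)(q_X) = 0.
So q_X = (105 - (1/2)q_B) and q_B = (74 - (1/2)q_X).
Substituting one into the other gives q_X = 272/3 and q_B = 86/3.
Total output Q = 272/3 + 86/3 = 358/3.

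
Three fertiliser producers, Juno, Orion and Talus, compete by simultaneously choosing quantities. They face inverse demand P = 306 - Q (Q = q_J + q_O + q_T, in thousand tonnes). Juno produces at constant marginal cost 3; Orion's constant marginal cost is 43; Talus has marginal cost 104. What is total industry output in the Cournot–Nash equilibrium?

Juno's profit: π_J = (306 - Q)q_J - (3q_J). Setting ∂π_J/∂q_J = 0: 303 - 2q_J - (q_O + q_T) = 0.
Orion's profit: π_O = (306 - Q)q_O - (43q_O). Setting ∂π_O/∂q_O = 0: 263 - 2q_O - (q_J + q_T) = 0.
Talus's first-order condition: 202 - 2q_T - (q_J + q_O) = 0.
Summing all 3 equations gives 768 − 4Q = 0, hence Q = 192.
Back-substituting: q_J = (303 − 192) = 111, q_O = (263 − 192) = 71, q_T = (202 − 192) = 10.
Total output Q = 111 + 71 + 10 = 192.

192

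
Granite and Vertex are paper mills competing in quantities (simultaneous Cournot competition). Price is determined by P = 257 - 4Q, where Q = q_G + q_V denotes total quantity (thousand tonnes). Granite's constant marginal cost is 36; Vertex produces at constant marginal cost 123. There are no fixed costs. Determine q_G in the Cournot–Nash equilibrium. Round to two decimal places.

Granite's profit: π_G = (257 - 4Q)q_G - (36q_G). Setting ∂π_G/∂q_G = 0: 221 - 8q_G - 4(q_V) = 0.
Vertex's profit: π_V = (257 - 4Q)q_V - (123q_V). Setting ∂π_V/∂q_V = 0: 134 - 8q_V - 4(q_G) = 0.
So q_G = (221 - 4q_V)/8 and q_V = (134 - 4q_G)/8.
Solving the pair: q_G = 77/3, q_V = 47/12.

25.67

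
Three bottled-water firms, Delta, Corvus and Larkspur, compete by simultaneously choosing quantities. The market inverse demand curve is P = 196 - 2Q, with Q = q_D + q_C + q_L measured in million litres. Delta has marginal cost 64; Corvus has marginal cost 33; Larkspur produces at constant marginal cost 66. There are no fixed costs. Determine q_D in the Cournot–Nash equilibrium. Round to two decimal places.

Delta's profit: π_D = (196 - 2Q)q_D - (64q_D). Setting ∂π_D/∂q_D = 0: 132 - 4q_D - 2(q_C + q_L) = 0.
Corvus's first-order condition: 163 - 4q_C - 2(q_D + q_L) = 0.
Larkspur's first-order condition: 130 - 4q_L - 2(q_D + q_C) = 0.
Adding the 3 first-order conditions: 425 − 8Q = 0, so Q = 425/8.
Back-substituting: q_D = (132 − 425/4)/2 = 103/8, q_C = (163 − 425/4)/2 = 227/8, q_L = (130 − 425/4)/2 = 95/8.

12.88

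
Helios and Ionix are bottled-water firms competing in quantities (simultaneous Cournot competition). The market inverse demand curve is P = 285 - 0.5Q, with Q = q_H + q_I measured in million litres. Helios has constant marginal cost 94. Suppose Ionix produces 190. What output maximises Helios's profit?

With the rival's output fixed at 190, Helios's profit is π_H = (285 - (1/2)·190 - (1/2)q_H)q_H - (94q_H) = (190 - (1/2)q_H)q_H - (94q_H).
∂π_H/∂q_H = 96 - q_H = 0, so q_H = 96.

96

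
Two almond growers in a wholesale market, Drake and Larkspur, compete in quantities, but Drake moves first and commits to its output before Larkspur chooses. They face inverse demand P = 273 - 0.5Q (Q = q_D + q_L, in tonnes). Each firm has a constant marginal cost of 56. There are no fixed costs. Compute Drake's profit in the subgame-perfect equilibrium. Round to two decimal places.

11772.25

The follower Larkspur best-responds to any q_D: π_L = (273 - 0.5Q)q_L - 56q_L.
∂π_L/∂q_L = 217 - (1/2)q_D - q_L = 0 gives the reaction function q_L = (217 - (1/2)q_D).
The leader anticipates this reaction. Substituting into P = 273 - 0.5Q gives P = 329/2 - (1/4)q_D, so π_D = (329/2 - (1/4)q_D)q_D - 56q_D.
Leader FOC: 217/2 - (1/2)q_D = 0, so q_D = 217.
Then q_L = (217 - (1/2)·217) = 217/2.
Price P = 273 - (1/2)·(651/2) = 441/4.
Drake's profit: (441/4 - 56)·217 = 11772.2500.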